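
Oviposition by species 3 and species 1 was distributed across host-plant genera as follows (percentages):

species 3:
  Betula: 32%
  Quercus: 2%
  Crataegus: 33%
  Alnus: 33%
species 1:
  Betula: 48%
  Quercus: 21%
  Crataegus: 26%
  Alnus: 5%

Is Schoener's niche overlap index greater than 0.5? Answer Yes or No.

Convert percentages to proportions (divide by 100).
Σ|p₁ᵢ − p₂ᵢ| = 0.16 + 0.19 + 0.07 + 0.28 = 0.70
D = 1 − ½ × 0.70 = 1 − 0.350 = 0.6500
D = 0.6500 > 0.5 → Yes.

Yes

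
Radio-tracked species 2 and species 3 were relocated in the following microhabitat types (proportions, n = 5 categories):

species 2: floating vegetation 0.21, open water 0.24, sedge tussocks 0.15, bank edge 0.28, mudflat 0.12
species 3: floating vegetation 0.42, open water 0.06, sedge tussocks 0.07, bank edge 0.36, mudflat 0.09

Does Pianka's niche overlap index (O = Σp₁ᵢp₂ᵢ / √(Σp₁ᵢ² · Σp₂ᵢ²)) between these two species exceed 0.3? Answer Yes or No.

Σ p₁ᵢp₂ᵢ = 0.0882 + 0.0144 + 0.0105 + 0.1008 + 0.0108 = 0.2247
Σp_1ᵢ² = 0.21² + 0.24² + 0.15² + 0.28² + 0.12² = 0.0441 + 0.0576 + 0.0225 + 0.0784 + 0.0144 = 0.2170
Σp_2ᵢ² = 0.42² + 0.06² + 0.07² + 0.36² + 0.09² = 0.1764 + 0.0036 + 0.0049 + 0.1296 + 0.0081 = 0.3226
O = 0.2247 / √(0.2170 × 0.3226) = 0.2247 / 0.26458 = 0.8493
O = 0.8493 > 0.3 → Yes.

Yes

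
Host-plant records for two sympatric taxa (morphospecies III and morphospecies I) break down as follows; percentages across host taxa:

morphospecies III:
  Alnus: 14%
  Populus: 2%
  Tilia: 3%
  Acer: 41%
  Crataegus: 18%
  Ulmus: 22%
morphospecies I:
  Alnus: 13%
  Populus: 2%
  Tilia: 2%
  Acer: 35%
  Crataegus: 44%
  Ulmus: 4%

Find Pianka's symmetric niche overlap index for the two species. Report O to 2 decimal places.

Convert percentages to proportions (divide by 100).
Σ p₁ᵢp₂ᵢ = 0.0182 + 0.0004 + 0.0006 + 0.1435 + 0.0792 + 0.0088 = 0.2507
Σp_1ᵢ² = 0.14² + 0.02² + 0.03² + 0.41² + 0.18² + 0.22² = 0.0196 + 0.0004 + 0.0009 + 0.1681 + 0.0324 + 0.0484 = 0.2698
Σp_2ᵢ² = 0.13² + 0.02² + 0.02² + 0.35² + 0.44² + 0.04² = 0.0169 + 0.0004 + 0.0004 + 0.1225 + 0.1936 + 0.0016 = 0.3354
O = 0.2507 / √(0.2698 × 0.3354) = 0.2507 / 0.30082 = 0.8334

0.83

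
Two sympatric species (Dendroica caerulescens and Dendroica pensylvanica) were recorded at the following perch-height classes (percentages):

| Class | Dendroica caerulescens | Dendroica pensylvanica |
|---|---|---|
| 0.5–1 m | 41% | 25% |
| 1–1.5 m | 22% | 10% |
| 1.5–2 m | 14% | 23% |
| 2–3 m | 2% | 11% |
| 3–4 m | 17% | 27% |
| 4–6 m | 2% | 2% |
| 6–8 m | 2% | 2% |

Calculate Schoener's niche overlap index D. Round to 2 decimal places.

Convert percentages to proportions (divide by 100).
Σ|p₁ᵢ − p₂ᵢ| = 0.16 + 0.12 + 0.09 + 0.09 + 0.10 + 0.00 + 0.00 = 0.56
D = 1 − ½ × 0.56 = 1 − 0.280 = 0.7200

0.72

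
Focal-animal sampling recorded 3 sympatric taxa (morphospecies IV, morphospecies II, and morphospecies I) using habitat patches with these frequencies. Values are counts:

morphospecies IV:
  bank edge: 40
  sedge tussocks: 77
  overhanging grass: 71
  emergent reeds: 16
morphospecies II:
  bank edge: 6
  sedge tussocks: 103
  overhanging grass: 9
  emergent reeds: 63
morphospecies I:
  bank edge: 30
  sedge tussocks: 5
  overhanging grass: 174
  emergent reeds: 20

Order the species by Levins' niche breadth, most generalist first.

Proportions for morphospecies IV (n=204): 40/204=0.1961, 77/204=0.3775, 71/204=0.3480, 16/204=0.0784
Proportions for morphospecies II (n=181): 6/181=0.0331, 103/181=0.5691, 9/181=0.0497, 63/181=0.3481
Proportions for morphospecies I (n=229): 30/229=0.1310, 5/229=0.0218, 174/229=0.7598, 20/229=0.0873
Σp_IVᵢ² = 0.1961² + 0.3775² + 0.3480² + 0.0784² = 0.038455 + 0.142506 + 0.121104 + 0.006147 = 0.308212
B_IV = 1 / 0.308212 = 3.2445
Σp_IIᵢ² = 0.0331² + 0.5691² + 0.0497² + 0.3481² = 0.001096 + 0.323875 + 0.002470 + 0.121174 = 0.448615
B_II = 1 / 0.448615 = 2.2291
Σp_Iᵢ² = 0.1310² + 0.0218² + 0.7598² + 0.0873² = 0.017161 + 0.000475 + 0.577296 + 0.007621 = 0.602553
B_I = 1 / 0.602553 = 1.6596
Ranking by B (broadest → narrowest): morphospecies IV (3.24) > morphospecies II (2.23) > morphospecies I (1.66)

morphospecies IV > morphospecies II > morphospecies I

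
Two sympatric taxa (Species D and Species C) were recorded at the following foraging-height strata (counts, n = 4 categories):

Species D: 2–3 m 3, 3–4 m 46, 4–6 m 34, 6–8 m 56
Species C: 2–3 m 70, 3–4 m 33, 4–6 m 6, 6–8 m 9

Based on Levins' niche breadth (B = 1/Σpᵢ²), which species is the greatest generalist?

Proportions for Species D (n=139): 3/139=0.0216, 46/139=0.3309, 34/139=0.2446, 56/139=0.4029
Proportions for Species C (n=118): 70/118=0.5932, 33/118=0.2797, 6/118=0.0508, 9/118=0.0763
Σp_Dᵢ² = 0.0216² + 0.3309² + 0.2446² + 0.4029² = 0.000467 + 0.109495 + 0.059829 + 0.162328 = 0.332119
B_D = 1 / 0.332119 = 3.0110
Σp_Cᵢ² = 0.5932² + 0.2797² + 0.0508² + 0.0763² = 0.351886 + 0.078232 + 0.002581 + 0.005822 = 0.438521
B_C = 1 / 0.438521 = 2.2804
Highest B → broadest niche (most generalist): Species D (B = 3.01).

Species D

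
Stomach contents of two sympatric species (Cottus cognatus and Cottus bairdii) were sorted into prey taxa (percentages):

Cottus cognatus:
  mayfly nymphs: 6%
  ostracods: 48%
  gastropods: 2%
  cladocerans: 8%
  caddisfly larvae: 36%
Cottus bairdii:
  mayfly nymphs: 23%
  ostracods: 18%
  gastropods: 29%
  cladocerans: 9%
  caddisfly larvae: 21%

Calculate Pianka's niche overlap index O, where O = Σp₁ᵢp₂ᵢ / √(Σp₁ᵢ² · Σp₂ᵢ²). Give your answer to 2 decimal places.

Convert percentages to proportions (divide by 100).
Σ p₁ᵢp₂ᵢ = 0.0138 + 0.0864 + 0.0058 + 0.0072 + 0.0756 = 0.1888
Σp_1ᵢ² = 0.06² + 0.48² + 0.02² + 0.08² + 0.36² = 0.0036 + 0.2304 + 0.0004 + 0.0064 + 0.1296 = 0.3704
Σp_2ᵢ² = 0.23² + 0.18² + 0.29² + 0.09² + 0.21² = 0.0529 + 0.0324 + 0.0841 + 0.0081 + 0.0441 = 0.2216
O = 0.1888 / √(0.3704 × 0.2216) = 0.1888 / 0.28650 = 0.6590

0.66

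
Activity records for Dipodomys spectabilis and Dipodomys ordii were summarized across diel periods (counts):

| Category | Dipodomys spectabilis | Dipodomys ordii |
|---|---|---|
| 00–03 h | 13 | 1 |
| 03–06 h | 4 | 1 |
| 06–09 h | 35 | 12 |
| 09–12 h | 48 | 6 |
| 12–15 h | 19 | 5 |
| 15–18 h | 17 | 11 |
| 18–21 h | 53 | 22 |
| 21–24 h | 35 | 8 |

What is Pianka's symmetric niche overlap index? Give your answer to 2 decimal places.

0.90

Proportions for Dipodomys spectabilis (n=224): 13/224=0.0580, 4/224=0.0179, 35/224=0.1563, 48/224=0.2143, 19/224=0.0848, 17/224=0.0759, 53/224=0.2366, 35/224=0.1563
Proportions for Dipodomys ordii (n=66): 1/66=0.0152, 1/66=0.0152, 12/66=0.1818, 6/66=0.0909, 5/66=0.0758, 11/66=0.1667, 22/66=0.3333, 8/66=0.1212
Σ p₁ᵢp₂ᵢ = 0.000882 + 0.000272 + 0.028415 + 0.019480 + 0.006428 + 0.012653 + 0.078859 + 0.018944 = 0.165933
Σp_1ᵢ² = 0.0580² + 0.0179² + 0.1563² + 0.2143² + 0.0848² + 0.0759² + 0.2366² + 0.1563² = 0.003364 + 0.000320 + 0.024430 + 0.045924 + 0.007191 + 0.005761 + 0.055980 + 0.024430 = 0.167400
Σp_2ᵢ² = 0.0152² + 0.0152² + 0.1818² + 0.0909² + 0.0758² + 0.1667² + 0.3333² + 0.1212² = 0.000231 + 0.000231 + 0.033051 + 0.008263 + 0.005746 + 0.027789 + 0.111089 + 0.014689 = 0.201089
O = 0.165933 / √(0.167400 × 0.201089) = 0.165933 / 0.1834729 = 0.9044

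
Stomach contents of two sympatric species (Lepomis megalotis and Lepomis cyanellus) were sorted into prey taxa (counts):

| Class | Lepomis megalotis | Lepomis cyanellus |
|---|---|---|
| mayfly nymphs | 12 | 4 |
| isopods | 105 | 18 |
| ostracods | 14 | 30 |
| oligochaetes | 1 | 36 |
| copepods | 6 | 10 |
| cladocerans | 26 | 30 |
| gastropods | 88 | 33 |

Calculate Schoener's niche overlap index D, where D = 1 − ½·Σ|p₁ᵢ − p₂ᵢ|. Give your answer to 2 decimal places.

Proportions for Lepomis megalotis (n=252): 12/252=0.0476, 105/252=0.4167, 14/252=0.0556, 1/252=0.0040, 6/252=0.0238, 26/252=0.1032, 88/252=0.3492
Proportions for Lepomis cyanellus (n=161): 4/161=0.0248, 18/161=0.1118, 30/161=0.1863, 36/161=0.2236, 10/161=0.0621, 30/161=0.1863, 33/161=0.2050
Σ|p₁ᵢ − p₂ᵢ| = 0.0228 + 0.3049 + 0.1307 + 0.2196 + 0.0383 + 0.0831 + 0.1442 = 0.9436
D = 1 − ½ × 0.9436 = 1 − 0.47180 = 0.52820

0.53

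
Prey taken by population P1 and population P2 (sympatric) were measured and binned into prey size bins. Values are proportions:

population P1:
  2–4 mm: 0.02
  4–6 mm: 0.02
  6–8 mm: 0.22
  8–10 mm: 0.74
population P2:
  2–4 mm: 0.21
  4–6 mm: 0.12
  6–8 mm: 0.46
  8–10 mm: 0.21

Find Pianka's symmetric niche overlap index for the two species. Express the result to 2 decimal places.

0.61

Σ p₁ᵢp₂ᵢ = 0.0042 + 0.0024 + 0.1012 + 0.1554 = 0.2632
Σp_1ᵢ² = 0.02² + 0.02² + 0.22² + 0.74² = 0.0004 + 0.0004 + 0.0484 + 0.5476 = 0.5968
Σp_2ᵢ² = 0.21² + 0.12² + 0.46² + 0.21² = 0.0441 + 0.0144 + 0.2116 + 0.0441 = 0.3142
O = 0.2632 / √(0.5968 × 0.3142) = 0.2632 / 0.43303 = 0.6078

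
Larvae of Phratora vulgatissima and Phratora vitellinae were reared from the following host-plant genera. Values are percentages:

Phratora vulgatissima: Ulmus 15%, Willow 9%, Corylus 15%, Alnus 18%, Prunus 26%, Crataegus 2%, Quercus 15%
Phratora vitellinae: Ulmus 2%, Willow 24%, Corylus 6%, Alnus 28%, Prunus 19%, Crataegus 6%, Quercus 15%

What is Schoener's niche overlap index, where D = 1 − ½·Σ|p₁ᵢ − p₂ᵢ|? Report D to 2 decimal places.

0.71

Convert percentages to proportions (divide by 100).
Σ|p₁ᵢ − p₂ᵢ| = 0.13 + 0.15 + 0.09 + 0.10 + 0.07 + 0.04 + 0.00 = 0.58
D = 1 − ½ × 0.58 = 1 − 0.290 = 0.7100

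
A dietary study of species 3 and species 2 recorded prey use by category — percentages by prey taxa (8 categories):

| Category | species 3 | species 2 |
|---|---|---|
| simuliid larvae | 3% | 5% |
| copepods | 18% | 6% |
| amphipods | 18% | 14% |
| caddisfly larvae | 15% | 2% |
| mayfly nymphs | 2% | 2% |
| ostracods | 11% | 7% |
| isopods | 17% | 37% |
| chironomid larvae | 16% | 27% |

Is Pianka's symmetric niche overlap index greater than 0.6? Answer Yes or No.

Convert percentages to proportions (divide by 100).
Σ p₁ᵢp₂ᵢ = 0.0015 + 0.0108 + 0.0252 + 0.0030 + 0.0004 + 0.0077 + 0.0629 + 0.0432 = 0.1547
Σp_1ᵢ² = 0.03² + 0.18² + 0.18² + 0.15² + 0.02² + 0.11² + 0.17² + 0.16² = 0.0009 + 0.0324 + 0.0324 + 0.0225 + 0.0004 + 0.0121 + 0.0289 + 0.0256 = 0.1552
Σp_2ᵢ² = 0.05² + 0.06² + 0.14² + 0.02² + 0.02² + 0.07² + 0.37² + 0.27² = 0.0025 + 0.0036 + 0.0196 + 0.0004 + 0.0004 + 0.0049 + 0.1369 + 0.0729 = 0.2412
O = 0.1547 / √(0.1552 × 0.2412) = 0.1547 / 0.19348 = 0.7996
O = 0.7996 > 0.6 → Yes.

Yes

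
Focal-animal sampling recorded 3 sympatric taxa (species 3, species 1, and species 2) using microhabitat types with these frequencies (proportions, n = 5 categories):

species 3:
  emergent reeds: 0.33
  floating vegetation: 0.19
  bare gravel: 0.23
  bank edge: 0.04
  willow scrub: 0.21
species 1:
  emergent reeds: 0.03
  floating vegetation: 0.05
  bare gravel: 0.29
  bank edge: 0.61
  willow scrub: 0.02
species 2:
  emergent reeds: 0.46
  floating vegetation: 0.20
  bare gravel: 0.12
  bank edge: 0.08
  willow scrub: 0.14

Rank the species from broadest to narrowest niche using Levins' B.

species 3 > species 2 > species 1

Σp_3ᵢ² = 0.33² + 0.19² + 0.23² + 0.04² + 0.21² = 0.1089 + 0.0361 + 0.0529 + 0.0016 + 0.0441 = 0.2436
B_3 = 1 / 0.2436 = 4.1051
Σp_1ᵢ² = 0.03² + 0.05² + 0.29² + 0.61² + 0.02² = 0.0009 + 0.0025 + 0.0841 + 0.3721 + 0.0004 = 0.4600
B_1 = 1 / 0.4600 = 2.1739
Σp_2ᵢ² = 0.46² + 0.20² + 0.12² + 0.08² + 0.14² = 0.2116 + 0.0400 + 0.0144 + 0.0064 + 0.0196 = 0.2920
B_2 = 1 / 0.2920 = 3.4247
Ranking by B (broadest → narrowest): species 3 (4.11) > species 2 (3.42) > species 1 (2.17)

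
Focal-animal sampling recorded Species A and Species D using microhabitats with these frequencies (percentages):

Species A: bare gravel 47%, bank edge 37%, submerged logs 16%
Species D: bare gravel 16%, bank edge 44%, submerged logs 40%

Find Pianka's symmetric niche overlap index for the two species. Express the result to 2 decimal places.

0.79

Convert percentages to proportions (divide by 100).
Σ p₁ᵢp₂ᵢ = 0.0752 + 0.1628 + 0.0640 = 0.3020
Σp_1ᵢ² = 0.47² + 0.37² + 0.16² = 0.2209 + 0.1369 + 0.0256 = 0.3834
Σp_2ᵢ² = 0.16² + 0.44² + 0.40² = 0.0256 + 0.1936 + 0.1600 = 0.3792
O = 0.3020 / √(0.3834 × 0.3792) = 0.3020 / 0.38129 = 0.7920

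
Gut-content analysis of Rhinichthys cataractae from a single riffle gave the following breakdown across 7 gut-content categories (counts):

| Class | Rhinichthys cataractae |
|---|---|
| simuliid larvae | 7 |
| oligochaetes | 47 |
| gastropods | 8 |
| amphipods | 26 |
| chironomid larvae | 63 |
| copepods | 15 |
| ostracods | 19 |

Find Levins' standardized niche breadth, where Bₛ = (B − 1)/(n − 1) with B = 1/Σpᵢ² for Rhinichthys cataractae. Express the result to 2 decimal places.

Proportions for Rhinichthys cataractae (n=185): 7/185=0.0378, 47/185=0.2541, 8/185=0.0432, 26/185=0.1405, 63/185=0.3405, 15/185=0.0811, 19/185=0.1027
Σpᵢ² = 0.0378² + 0.2541² + 0.0432² + 0.1405² + 0.3405² + 0.0811² + 0.1027² = 0.001429 + 0.064567 + 0.001866 + 0.019740 + 0.115940 + 0.006577 + 0.010547 = 0.220666
B = 1 / 0.220666 = 4.5317
Bₛ = (B − 1)/(n − 1) = (4.5317 − 1)/(7 − 1) = 3.5317/6 = 0.5886

0.59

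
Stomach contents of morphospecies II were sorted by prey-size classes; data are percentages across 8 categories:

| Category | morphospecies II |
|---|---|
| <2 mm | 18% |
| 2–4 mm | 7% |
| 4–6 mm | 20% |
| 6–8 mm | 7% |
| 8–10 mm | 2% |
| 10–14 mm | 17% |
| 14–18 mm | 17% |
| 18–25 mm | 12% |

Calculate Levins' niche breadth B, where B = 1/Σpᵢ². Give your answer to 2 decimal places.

Convert percentages to proportions (divide by 100).
Σpᵢ² = 0.18² + 0.07² + 0.20² + 0.07² + 0.02² + 0.17² + 0.17² + 0.12² = 0.0324 + 0.0049 + 0.0400 + 0.0049 + 0.0004 + 0.0289 + 0.0289 + 0.0144 = 0.1548
B = 1 / 0.1548 = 6.4599

6.46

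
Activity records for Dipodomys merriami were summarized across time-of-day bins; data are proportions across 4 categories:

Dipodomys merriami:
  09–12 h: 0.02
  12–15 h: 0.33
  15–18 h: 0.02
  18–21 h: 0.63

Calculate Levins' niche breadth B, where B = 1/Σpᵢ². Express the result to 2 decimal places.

Σpᵢ² = 0.02² + 0.33² + 0.02² + 0.63² = 0.0004 + 0.1089 + 0.0004 + 0.3969 = 0.5066
B = 1 / 0.5066 = 1.9739

1.97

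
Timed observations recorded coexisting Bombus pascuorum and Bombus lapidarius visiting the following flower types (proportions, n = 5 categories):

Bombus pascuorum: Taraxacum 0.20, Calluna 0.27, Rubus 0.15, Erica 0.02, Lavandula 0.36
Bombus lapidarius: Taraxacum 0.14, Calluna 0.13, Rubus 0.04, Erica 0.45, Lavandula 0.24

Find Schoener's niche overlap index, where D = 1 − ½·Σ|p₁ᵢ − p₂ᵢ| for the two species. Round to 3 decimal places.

0.570

Σ|p₁ᵢ − p₂ᵢ| = 0.06 + 0.14 + 0.11 + 0.43 + 0.12 = 0.86
D = 1 − ½ × 0.86 = 1 − 0.430 = 0.57000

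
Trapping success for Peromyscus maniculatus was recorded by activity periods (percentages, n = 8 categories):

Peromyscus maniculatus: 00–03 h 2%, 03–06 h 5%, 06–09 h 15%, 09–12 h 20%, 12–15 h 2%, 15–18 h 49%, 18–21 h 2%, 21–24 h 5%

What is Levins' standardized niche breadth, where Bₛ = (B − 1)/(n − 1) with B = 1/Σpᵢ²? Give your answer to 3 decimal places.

0.320

Convert percentages to proportions (divide by 100).
Σpᵢ² = 0.02² + 0.05² + 0.15² + 0.20² + 0.02² + 0.49² + 0.02² + 0.05² = 0.0004 + 0.0025 + 0.0225 + 0.0400 + 0.0004 + 0.2401 + 0.0004 + 0.0025 = 0.3088
B = 1 / 0.3088 = 3.23834
Bₛ = (B − 1)/(n − 1) = (3.23834 − 1)/(8 − 1) = 2.23834/7 = 0.31976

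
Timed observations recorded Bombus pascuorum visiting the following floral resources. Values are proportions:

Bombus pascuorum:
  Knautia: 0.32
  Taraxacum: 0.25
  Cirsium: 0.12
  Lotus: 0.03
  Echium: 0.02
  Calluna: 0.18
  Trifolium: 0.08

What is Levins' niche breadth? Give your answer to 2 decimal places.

4.56

Σpᵢ² = 0.32² + 0.25² + 0.12² + 0.03² + 0.02² + 0.18² + 0.08² = 0.1024 + 0.0625 + 0.0144 + 0.0009 + 0.0004 + 0.0324 + 0.0064 = 0.2194
B = 1 / 0.2194 = 4.5579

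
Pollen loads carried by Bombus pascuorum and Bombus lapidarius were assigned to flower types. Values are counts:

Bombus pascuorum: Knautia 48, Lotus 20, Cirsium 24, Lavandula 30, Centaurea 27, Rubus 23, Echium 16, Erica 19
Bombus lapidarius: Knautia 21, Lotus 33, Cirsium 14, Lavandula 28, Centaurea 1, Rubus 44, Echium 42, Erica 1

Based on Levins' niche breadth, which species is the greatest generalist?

Bombus pascuorum

Proportions for Bombus pascuorum (n=207): 48/207=0.2319, 20/207=0.0966, 24/207=0.1159, 30/207=0.1449, 27/207=0.1304, 23/207=0.1111, 16/207=0.0773, 19/207=0.0918
Proportions for Bombus lapidarius (n=184): 21/184=0.1141, 33/184=0.1793, 14/184=0.0761, 28/184=0.1522, 1/184=0.0054, 44/184=0.2391, 42/184=0.2283, 1/184=0.0054
Σp_pascᵢ² = 0.2319² + 0.0966² + 0.1159² + 0.1449² + 0.1304² + 0.1111² + 0.0773² + 0.0918² = 0.053778 + 0.009332 + 0.013433 + 0.020996 + 0.017004 + 0.012343 + 0.005975 + 0.008427 = 0.141288
B_pasc = 1 / 0.141288 = 7.0777
Σp_lapiᵢ² = 0.1141² + 0.1793² + 0.0761² + 0.1522² + 0.0054² + 0.2391² + 0.2283² + 0.0054² = 0.013019 + 0.032148 + 0.005791 + 0.023165 + 0.000029 + 0.057169 + 0.052121 + 0.000029 = 0.183471
B_lapi = 1 / 0.183471 = 5.4505
Highest B → broadest niche (most generalist): Bombus pascuorum (B = 7.08).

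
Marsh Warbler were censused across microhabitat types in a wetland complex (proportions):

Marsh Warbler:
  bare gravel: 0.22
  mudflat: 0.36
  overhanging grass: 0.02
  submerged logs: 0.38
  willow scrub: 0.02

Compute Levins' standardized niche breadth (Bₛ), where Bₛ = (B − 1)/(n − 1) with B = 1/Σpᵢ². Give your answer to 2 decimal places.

Σpᵢ² = 0.22² + 0.36² + 0.02² + 0.38² + 0.02² = 0.0484 + 0.1296 + 0.0004 + 0.1444 + 0.0004 = 0.3232
B = 1 / 0.3232 = 3.0941
Bₛ = (B − 1)/(n − 1) = (3.0941 − 1)/(5 − 1) = 2.0941/4 = 0.5235

0.52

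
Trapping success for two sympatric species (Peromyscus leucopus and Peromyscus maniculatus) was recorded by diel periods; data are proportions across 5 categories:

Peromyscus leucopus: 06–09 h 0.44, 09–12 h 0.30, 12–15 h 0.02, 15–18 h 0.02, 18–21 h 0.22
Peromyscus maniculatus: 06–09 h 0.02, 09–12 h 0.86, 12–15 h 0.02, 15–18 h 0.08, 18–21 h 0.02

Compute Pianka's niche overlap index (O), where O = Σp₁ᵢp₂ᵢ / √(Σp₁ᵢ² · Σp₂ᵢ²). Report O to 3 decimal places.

Σ p₁ᵢp₂ᵢ = 0.0088 + 0.2580 + 0.0004 + 0.0016 + 0.0044 = 0.2732
Σp_1ᵢ² = 0.44² + 0.30² + 0.02² + 0.02² + 0.22² = 0.1936 + 0.0900 + 0.0004 + 0.0004 + 0.0484 = 0.3328
Σp_2ᵢ² = 0.02² + 0.86² + 0.02² + 0.08² + 0.02² = 0.0004 + 0.7396 + 0.0004 + 0.0064 + 0.0004 = 0.7472
O = 0.2732 / √(0.3328 × 0.7472) = 0.2732 / 0.498666 = 0.54786

0.548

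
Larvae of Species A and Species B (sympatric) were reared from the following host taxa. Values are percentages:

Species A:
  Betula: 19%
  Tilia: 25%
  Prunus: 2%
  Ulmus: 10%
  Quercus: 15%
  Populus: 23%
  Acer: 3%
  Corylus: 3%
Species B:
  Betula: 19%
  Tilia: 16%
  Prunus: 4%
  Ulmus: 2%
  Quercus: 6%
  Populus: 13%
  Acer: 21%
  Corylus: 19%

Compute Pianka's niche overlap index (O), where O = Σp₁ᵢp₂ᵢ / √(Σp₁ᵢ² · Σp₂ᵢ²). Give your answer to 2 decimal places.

Convert percentages to proportions (divide by 100).
Σ p₁ᵢp₂ᵢ = 0.0361 + 0.0400 + 0.0008 + 0.0020 + 0.0090 + 0.0299 + 0.0063 + 0.0057 = 0.1298
Σp_1ᵢ² = 0.19² + 0.25² + 0.02² + 0.10² + 0.15² + 0.23² + 0.03² + 0.03² = 0.0361 + 0.0625 + 0.0004 + 0.0100 + 0.0225 + 0.0529 + 0.0009 + 0.0009 = 0.1862
Σp_2ᵢ² = 0.19² + 0.16² + 0.04² + 0.02² + 0.06² + 0.13² + 0.21² + 0.19² = 0.0361 + 0.0256 + 0.0016 + 0.0004 + 0.0036 + 0.0169 + 0.0441 + 0.0361 = 0.1644
O = 0.1298 / √(0.1862 × 0.1644) = 0.1298 / 0.17496 = 0.7419

0.74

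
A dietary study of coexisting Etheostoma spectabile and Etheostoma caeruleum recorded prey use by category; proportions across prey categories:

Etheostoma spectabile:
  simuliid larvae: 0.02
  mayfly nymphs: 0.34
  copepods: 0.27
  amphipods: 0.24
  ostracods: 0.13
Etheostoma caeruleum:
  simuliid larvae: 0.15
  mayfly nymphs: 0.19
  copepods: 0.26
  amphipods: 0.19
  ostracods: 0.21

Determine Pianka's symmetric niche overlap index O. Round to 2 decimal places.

Σ p₁ᵢp₂ᵢ = 0.0030 + 0.0646 + 0.0702 + 0.0456 + 0.0273 = 0.2107
Σp_1ᵢ² = 0.02² + 0.34² + 0.27² + 0.24² + 0.13² = 0.0004 + 0.1156 + 0.0729 + 0.0576 + 0.0169 = 0.2634
Σp_2ᵢ² = 0.15² + 0.19² + 0.26² + 0.19² + 0.21² = 0.0225 + 0.0361 + 0.0676 + 0.0361 + 0.0441 = 0.2064
O = 0.2107 / √(0.2634 × 0.2064) = 0.2107 / 0.23316 = 0.9037

0.90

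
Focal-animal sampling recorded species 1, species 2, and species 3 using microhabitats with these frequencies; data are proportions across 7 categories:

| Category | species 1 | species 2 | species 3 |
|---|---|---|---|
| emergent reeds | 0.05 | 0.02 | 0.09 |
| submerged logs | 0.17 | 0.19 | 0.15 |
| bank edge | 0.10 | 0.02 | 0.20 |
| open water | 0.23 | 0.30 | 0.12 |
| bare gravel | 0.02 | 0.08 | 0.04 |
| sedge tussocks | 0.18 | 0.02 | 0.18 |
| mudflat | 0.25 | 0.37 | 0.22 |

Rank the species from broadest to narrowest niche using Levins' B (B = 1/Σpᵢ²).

Σp_1ᵢ² = 0.05² + 0.17² + 0.10² + 0.23² + 0.02² + 0.18² + 0.25² = 0.0025 + 0.0289 + 0.0100 + 0.0529 + 0.0004 + 0.0324 + 0.0625 = 0.1896
B_1 = 1 / 0.1896 = 5.2743
Σp_2ᵢ² = 0.02² + 0.19² + 0.02² + 0.30² + 0.08² + 0.02² + 0.37² = 0.0004 + 0.0361 + 0.0004 + 0.0900 + 0.0064 + 0.0004 + 0.1369 = 0.2706
B_2 = 1 / 0.2706 = 3.6955
Σp_3ᵢ² = 0.09² + 0.15² + 0.20² + 0.12² + 0.04² + 0.18² + 0.22² = 0.0081 + 0.0225 + 0.0400 + 0.0144 + 0.0016 + 0.0324 + 0.0484 = 0.1674
B_3 = 1 / 0.1674 = 5.9737
Ranking by B (broadest → narrowest): species 3 (5.97) > species 1 (5.27) > species 2 (3.70)

species 3 > species 1 > species 2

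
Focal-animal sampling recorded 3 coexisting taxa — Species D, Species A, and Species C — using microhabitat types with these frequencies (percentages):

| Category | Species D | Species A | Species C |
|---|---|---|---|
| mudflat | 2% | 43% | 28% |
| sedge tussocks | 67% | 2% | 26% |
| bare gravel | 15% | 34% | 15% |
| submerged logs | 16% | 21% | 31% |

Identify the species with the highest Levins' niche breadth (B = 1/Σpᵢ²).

Species C

Convert percentages to proportions (divide by 100).
Σp_Dᵢ² = 0.02² + 0.67² + 0.15² + 0.16² = 0.0004 + 0.4489 + 0.0225 + 0.0256 = 0.4974
B_D = 1 / 0.4974 = 2.0105
Σp_Aᵢ² = 0.43² + 0.02² + 0.34² + 0.21² = 0.1849 + 0.0004 + 0.1156 + 0.0441 = 0.3450
B_A = 1 / 0.3450 = 2.8986
Σp_Cᵢ² = 0.28² + 0.26² + 0.15² + 0.31² = 0.0784 + 0.0676 + 0.0225 + 0.0961 = 0.2646
B_C = 1 / 0.2646 = 3.7793
Highest B → broadest niche (most generalist): Species C (B = 3.78).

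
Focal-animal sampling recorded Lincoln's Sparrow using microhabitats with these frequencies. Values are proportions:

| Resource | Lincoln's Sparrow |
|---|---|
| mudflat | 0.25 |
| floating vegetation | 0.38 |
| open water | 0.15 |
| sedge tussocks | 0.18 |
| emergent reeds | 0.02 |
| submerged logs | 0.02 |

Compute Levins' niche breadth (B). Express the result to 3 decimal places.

3.808

Σpᵢ² = 0.25² + 0.38² + 0.15² + 0.18² + 0.02² + 0.02² = 0.0625 + 0.1444 + 0.0225 + 0.0324 + 0.0004 + 0.0004 = 0.2626
B = 1 / 0.2626 = 3.80807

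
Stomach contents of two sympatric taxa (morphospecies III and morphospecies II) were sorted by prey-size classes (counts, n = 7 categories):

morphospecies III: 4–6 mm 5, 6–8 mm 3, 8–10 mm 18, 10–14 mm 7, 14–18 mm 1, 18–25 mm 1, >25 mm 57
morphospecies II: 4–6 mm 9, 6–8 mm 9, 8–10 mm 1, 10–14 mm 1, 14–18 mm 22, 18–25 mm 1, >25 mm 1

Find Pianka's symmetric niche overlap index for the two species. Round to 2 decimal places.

Proportions for morphospecies III (n=92): 5/92=0.0543, 3/92=0.0326, 18/92=0.1957, 7/92=0.0761, 1/92=0.0109, 1/92=0.0109, 57/92=0.6196
Proportions for morphospecies II (n=44): 9/44=0.2045, 9/44=0.2045, 1/44=0.0227, 1/44=0.0227, 22/44=0.5000, 1/44=0.0227, 1/44=0.0227
Σ p₁ᵢp₂ᵢ = 0.011104 + 0.006667 + 0.004442 + 0.001727 + 0.005450 + 0.000247 + 0.014065 = 0.043702
Σp_1ᵢ² = 0.0543² + 0.0326² + 0.1957² + 0.0761² + 0.0109² + 0.0109² + 0.6196² = 0.002948 + 0.001063 + 0.038298 + 0.005791 + 0.000119 + 0.000119 + 0.383904 = 0.432242
Σp_2ᵢ² = 0.2045² + 0.2045² + 0.0227² + 0.0227² + 0.5000² + 0.0227² + 0.0227² = 0.041820 + 0.041820 + 0.000515 + 0.000515 + 0.250000 + 0.000515 + 0.000515 = 0.335700
O = 0.043702 / √(0.432242 × 0.335700) = 0.043702 / 0.3809247 = 0.1147

0.11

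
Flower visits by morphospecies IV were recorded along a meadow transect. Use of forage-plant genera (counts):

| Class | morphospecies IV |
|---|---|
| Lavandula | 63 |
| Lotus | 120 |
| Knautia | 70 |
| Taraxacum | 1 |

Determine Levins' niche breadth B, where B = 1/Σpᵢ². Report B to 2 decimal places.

2.77

Proportions for morphospecies IV (n=254): 63/254=0.2480, 120/254=0.4724, 70/254=0.2756, 1/254=0.0039
Σpᵢ² = 0.2480² + 0.4724² + 0.2756² + 0.0039² = 0.061504 + 0.223162 + 0.075955 + 0.000015 = 0.360636
B = 1 / 0.360636 = 2.7729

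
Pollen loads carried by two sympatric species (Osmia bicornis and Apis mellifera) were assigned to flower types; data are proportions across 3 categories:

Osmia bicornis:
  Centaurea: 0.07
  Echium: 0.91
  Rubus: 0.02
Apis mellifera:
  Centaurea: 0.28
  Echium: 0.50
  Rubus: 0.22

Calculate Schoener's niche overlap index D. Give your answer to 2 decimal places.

Σ|p₁ᵢ − p₂ᵢ| = 0.21 + 0.41 + 0.20 = 0.82
D = 1 − ½ × 0.82 = 1 − 0.410 = 0.5900

0.59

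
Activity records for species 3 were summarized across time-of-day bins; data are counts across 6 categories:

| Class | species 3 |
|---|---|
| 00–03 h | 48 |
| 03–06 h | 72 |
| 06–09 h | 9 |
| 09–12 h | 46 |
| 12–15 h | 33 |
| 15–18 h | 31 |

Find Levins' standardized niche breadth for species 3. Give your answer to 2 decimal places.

Proportions for species 3 (n=239): 48/239=0.2008, 72/239=0.3013, 9/239=0.0377, 46/239=0.1925, 33/239=0.1381, 31/239=0.1297
Σpᵢ² = 0.2008² + 0.3013² + 0.0377² + 0.1925² + 0.1381² + 0.1297² = 0.040321 + 0.090782 + 0.001421 + 0.037056 + 0.019072 + 0.016822 = 0.205474
B = 1 / 0.205474 = 4.8668
Bₛ = (B − 1)/(n − 1) = (4.8668 − 1)/(6 − 1) = 3.8668/5 = 0.7734

0.77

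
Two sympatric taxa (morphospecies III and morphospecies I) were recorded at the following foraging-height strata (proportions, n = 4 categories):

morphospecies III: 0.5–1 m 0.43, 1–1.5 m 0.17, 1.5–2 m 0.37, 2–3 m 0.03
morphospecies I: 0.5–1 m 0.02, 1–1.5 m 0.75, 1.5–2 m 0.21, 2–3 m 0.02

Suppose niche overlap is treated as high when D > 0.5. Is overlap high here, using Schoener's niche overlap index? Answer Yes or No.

No

Σ|p₁ᵢ − p₂ᵢ| = 0.41 + 0.58 + 0.16 + 0.01 = 1.16
D = 1 − ½ × 1.16 = 1 − 0.580 = 0.4200
D = 0.4200 < 0.5 → No.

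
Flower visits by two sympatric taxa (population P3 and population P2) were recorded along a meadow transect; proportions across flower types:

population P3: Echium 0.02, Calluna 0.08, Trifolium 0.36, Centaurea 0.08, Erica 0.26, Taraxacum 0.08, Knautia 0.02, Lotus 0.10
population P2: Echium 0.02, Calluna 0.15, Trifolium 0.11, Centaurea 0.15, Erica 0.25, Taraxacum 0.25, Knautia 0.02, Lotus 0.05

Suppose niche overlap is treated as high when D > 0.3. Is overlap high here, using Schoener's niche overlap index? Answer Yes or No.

Σ|p₁ᵢ − p₂ᵢ| = 0.00 + 0.07 + 0.25 + 0.07 + 0.01 + 0.17 + 0.00 + 0.05 = 0.62
D = 1 − ½ × 0.62 = 1 − 0.310 = 0.6900
D = 0.6900 > 0.3 → Yes.

Yes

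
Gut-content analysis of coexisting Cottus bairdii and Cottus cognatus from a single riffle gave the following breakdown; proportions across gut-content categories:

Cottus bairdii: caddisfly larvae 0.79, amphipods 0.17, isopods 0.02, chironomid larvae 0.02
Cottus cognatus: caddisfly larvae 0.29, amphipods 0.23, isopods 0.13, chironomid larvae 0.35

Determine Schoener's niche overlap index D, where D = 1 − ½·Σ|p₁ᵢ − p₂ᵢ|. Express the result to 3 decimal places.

0.500

Σ|p₁ᵢ − p₂ᵢ| = 0.50 + 0.06 + 0.11 + 0.33 = 1.00
D = 1 − ½ × 1.00 = 1 − 0.500 = 0.50000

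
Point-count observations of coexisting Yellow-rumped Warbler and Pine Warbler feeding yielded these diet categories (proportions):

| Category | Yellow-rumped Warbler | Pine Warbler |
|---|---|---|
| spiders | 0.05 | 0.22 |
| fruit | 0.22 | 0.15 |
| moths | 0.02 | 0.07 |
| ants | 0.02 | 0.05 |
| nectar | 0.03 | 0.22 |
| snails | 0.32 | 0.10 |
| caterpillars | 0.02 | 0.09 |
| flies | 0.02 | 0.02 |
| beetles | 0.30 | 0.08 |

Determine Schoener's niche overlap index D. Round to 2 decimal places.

0.49

Σ|p₁ᵢ − p₂ᵢ| = 0.17 + 0.07 + 0.05 + 0.03 + 0.19 + 0.22 + 0.07 + 0.00 + 0.22 = 1.02
D = 1 − ½ × 1.02 = 1 − 0.510 = 0.4900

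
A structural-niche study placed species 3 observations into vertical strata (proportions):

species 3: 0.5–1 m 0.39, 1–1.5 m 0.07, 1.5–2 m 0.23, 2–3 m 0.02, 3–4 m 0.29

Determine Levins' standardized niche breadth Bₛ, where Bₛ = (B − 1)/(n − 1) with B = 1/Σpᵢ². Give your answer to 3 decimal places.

Σpᵢ² = 0.39² + 0.07² + 0.23² + 0.02² + 0.29² = 0.1521 + 0.0049 + 0.0529 + 0.0004 + 0.0841 = 0.2944
B = 1 / 0.2944 = 3.39674
Bₛ = (B − 1)/(n − 1) = (3.39674 − 1)/(5 − 1) = 2.39674/4 = 0.59919

0.599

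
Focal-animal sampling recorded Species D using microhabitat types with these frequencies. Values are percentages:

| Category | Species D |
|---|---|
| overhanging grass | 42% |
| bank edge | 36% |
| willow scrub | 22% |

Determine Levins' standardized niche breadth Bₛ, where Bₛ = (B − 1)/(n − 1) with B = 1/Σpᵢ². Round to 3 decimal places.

Convert percentages to proportions (divide by 100).
Σpᵢ² = 0.42² + 0.36² + 0.22² = 0.1764 + 0.1296 + 0.0484 = 0.3544
B = 1 / 0.3544 = 2.82167
Bₛ = (B − 1)/(n − 1) = (2.82167 − 1)/(3 − 1) = 1.82167/2 = 0.91084

0.911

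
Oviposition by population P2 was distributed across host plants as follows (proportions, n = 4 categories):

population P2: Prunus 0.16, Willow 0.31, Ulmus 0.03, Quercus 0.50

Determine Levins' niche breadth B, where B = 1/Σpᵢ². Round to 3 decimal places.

Σpᵢ² = 0.16² + 0.31² + 0.03² + 0.50² = 0.0256 + 0.0961 + 0.0009 + 0.2500 = 0.3726
B = 1 / 0.3726 = 2.68384

2.684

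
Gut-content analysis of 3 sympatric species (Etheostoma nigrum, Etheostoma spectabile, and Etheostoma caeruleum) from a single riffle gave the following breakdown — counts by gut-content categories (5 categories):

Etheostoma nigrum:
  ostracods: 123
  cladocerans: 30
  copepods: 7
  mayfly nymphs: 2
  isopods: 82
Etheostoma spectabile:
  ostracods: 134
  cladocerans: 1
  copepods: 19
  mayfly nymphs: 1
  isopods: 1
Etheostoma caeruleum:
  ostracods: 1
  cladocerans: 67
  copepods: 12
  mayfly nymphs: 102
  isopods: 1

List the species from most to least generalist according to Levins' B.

Etheostoma nigrum > Etheostoma caeruleum > Etheostoma spectabile

Proportions for Etheostoma nigrum (n=244): 123/244=0.5041, 30/244=0.1230, 7/244=0.0287, 2/244=0.0082, 82/244=0.3361
Proportions for Etheostoma spectabile (n=156): 134/156=0.8590, 1/156=0.0064, 19/156=0.1218, 1/156=0.0064, 1/156=0.0064
Proportions for Etheostoma caeruleum (n=183): 1/183=0.0055, 67/183=0.3661, 12/183=0.0656, 102/183=0.5574, 1/183=0.0055
Σp_nigrᵢ² = 0.5041² + 0.1230² + 0.0287² + 0.0082² + 0.3361² = 0.254117 + 0.015129 + 0.000824 + 0.000067 + 0.112963 = 0.383100
B_nigr = 1 / 0.383100 = 2.6103
Σp_specᵢ² = 0.8590² + 0.0064² + 0.1218² + 0.0064² + 0.0064² = 0.737881 + 0.000041 + 0.014835 + 0.000041 + 0.000041 = 0.752839
B_spec = 1 / 0.752839 = 1.3283
Σp_caerᵢ² = 0.0055² + 0.3661² + 0.0656² + 0.5574² + 0.0055² = 0.000030 + 0.134029 + 0.004303 + 0.310695 + 0.000030 = 0.449087
B_caer = 1 / 0.449087 = 2.2267
Ranking by B (broadest → narrowest): Etheostoma nigrum (2.61) > Etheostoma caeruleum (2.23) > Etheostoma spectabile (1.33)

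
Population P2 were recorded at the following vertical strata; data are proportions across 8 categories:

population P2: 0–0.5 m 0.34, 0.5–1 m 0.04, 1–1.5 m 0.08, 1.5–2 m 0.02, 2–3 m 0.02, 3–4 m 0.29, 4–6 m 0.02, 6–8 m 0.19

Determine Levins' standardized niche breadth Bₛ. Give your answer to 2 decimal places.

0.44

Σpᵢ² = 0.34² + 0.04² + 0.08² + 0.02² + 0.02² + 0.29² + 0.02² + 0.19² = 0.1156 + 0.0016 + 0.0064 + 0.0004 + 0.0004 + 0.0841 + 0.0004 + 0.0361 = 0.2450
B = 1 / 0.2450 = 4.0816
Bₛ = (B − 1)/(n − 1) = (4.0816 − 1)/(8 − 1) = 3.0816/7 = 0.4402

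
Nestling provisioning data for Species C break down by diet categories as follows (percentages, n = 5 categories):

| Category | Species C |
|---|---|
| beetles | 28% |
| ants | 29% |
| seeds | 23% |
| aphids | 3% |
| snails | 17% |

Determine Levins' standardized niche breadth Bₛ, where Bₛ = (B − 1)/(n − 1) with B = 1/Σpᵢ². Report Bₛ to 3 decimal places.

0.770

Convert percentages to proportions (divide by 100).
Σpᵢ² = 0.28² + 0.29² + 0.23² + 0.03² + 0.17² = 0.0784 + 0.0841 + 0.0529 + 0.0009 + 0.0289 = 0.2452
B = 1 / 0.2452 = 4.07830
Bₛ = (B − 1)/(n − 1) = (4.07830 − 1)/(5 − 1) = 3.07830/4 = 0.76958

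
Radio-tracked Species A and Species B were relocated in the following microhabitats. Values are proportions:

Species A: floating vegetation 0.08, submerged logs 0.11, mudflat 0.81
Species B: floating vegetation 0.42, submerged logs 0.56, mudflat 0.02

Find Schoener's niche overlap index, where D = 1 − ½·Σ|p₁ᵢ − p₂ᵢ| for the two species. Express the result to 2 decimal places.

Σ|p₁ᵢ − p₂ᵢ| = 0.34 + 0.45 + 0.79 = 1.58
D = 1 − ½ × 1.58 = 1 − 0.790 = 0.2100

0.21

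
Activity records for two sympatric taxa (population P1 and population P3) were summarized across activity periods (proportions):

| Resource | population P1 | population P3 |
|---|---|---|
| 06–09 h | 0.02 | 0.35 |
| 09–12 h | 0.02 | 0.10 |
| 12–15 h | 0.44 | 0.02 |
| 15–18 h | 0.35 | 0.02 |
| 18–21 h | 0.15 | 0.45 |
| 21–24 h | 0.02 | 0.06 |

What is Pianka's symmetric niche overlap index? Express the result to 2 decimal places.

Σ p₁ᵢp₂ᵢ = 0.0070 + 0.0020 + 0.0088 + 0.0070 + 0.0675 + 0.0012 = 0.0935
Σp_1ᵢ² = 0.02² + 0.02² + 0.44² + 0.35² + 0.15² + 0.02² = 0.0004 + 0.0004 + 0.1936 + 0.1225 + 0.0225 + 0.0004 = 0.3398
Σp_2ᵢ² = 0.35² + 0.10² + 0.02² + 0.02² + 0.45² + 0.06² = 0.1225 + 0.0100 + 0.0004 + 0.0004 + 0.2025 + 0.0036 = 0.3394
O = 0.0935 / √(0.3398 × 0.3394) = 0.0935 / 0.33960 = 0.2753

0.28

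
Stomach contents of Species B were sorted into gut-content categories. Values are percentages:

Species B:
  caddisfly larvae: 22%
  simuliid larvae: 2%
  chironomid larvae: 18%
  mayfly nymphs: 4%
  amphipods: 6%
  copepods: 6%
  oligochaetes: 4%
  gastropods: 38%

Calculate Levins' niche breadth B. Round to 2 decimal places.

4.24

Convert percentages to proportions (divide by 100).
Σpᵢ² = 0.22² + 0.02² + 0.18² + 0.04² + 0.06² + 0.06² + 0.04² + 0.38² = 0.0484 + 0.0004 + 0.0324 + 0.0016 + 0.0036 + 0.0036 + 0.0016 + 0.1444 = 0.2360
B = 1 / 0.2360 = 4.2373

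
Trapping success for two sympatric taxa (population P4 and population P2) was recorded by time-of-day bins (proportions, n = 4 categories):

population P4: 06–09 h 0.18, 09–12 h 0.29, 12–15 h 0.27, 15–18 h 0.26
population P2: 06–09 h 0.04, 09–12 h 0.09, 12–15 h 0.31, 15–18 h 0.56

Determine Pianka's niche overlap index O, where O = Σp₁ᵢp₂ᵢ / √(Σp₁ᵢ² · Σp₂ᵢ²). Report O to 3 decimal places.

0.800

Σ p₁ᵢp₂ᵢ = 0.0072 + 0.0261 + 0.0837 + 0.1456 = 0.2626
Σp_1ᵢ² = 0.18² + 0.29² + 0.27² + 0.26² = 0.0324 + 0.0841 + 0.0729 + 0.0676 = 0.2570
Σp_2ᵢ² = 0.04² + 0.09² + 0.31² + 0.56² = 0.0016 + 0.0081 + 0.0961 + 0.3136 = 0.4194
O = 0.2626 / √(0.2570 × 0.4194) = 0.2626 / 0.328307 = 0.79986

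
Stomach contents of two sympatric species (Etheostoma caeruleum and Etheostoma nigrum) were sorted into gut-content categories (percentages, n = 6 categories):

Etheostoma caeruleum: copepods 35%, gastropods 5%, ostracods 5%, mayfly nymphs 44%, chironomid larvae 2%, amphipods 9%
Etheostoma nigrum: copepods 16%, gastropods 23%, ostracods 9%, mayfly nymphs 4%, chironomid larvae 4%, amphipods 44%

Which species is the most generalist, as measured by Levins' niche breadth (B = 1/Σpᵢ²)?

Etheostoma nigrum

Convert percentages to proportions (divide by 100).
Σp_caerᵢ² = 0.35² + 0.05² + 0.05² + 0.44² + 0.02² + 0.09² = 0.1225 + 0.0025 + 0.0025 + 0.1936 + 0.0004 + 0.0081 = 0.3296
B_caer = 1 / 0.3296 = 3.0340
Σp_nigrᵢ² = 0.16² + 0.23² + 0.09² + 0.04² + 0.04² + 0.44² = 0.0256 + 0.0529 + 0.0081 + 0.0016 + 0.0016 + 0.1936 = 0.2834
B_nigr = 1 / 0.2834 = 3.5286
Highest B → broadest niche (most generalist): Etheostoma nigrum (B = 3.53).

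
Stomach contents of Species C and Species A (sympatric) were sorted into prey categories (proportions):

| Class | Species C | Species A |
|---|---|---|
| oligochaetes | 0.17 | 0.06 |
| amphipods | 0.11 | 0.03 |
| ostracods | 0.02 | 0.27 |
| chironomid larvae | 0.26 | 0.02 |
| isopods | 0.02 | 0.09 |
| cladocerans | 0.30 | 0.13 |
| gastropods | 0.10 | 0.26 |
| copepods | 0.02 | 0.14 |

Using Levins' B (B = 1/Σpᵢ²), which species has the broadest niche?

Σp_Cᵢ² = 0.17² + 0.11² + 0.02² + 0.26² + 0.02² + 0.30² + 0.10² + 0.02² = 0.0289 + 0.0121 + 0.0004 + 0.0676 + 0.0004 + 0.0900 + 0.0100 + 0.0004 = 0.2098
B_C = 1 / 0.2098 = 4.7664
Σp_Aᵢ² = 0.06² + 0.03² + 0.27² + 0.02² + 0.09² + 0.13² + 0.26² + 0.14² = 0.0036 + 0.0009 + 0.0729 + 0.0004 + 0.0081 + 0.0169 + 0.0676 + 0.0196 = 0.1900
B_A = 1 / 0.1900 = 5.2632
Highest B → broadest niche (most generalist): Species A (B = 5.26).

Species A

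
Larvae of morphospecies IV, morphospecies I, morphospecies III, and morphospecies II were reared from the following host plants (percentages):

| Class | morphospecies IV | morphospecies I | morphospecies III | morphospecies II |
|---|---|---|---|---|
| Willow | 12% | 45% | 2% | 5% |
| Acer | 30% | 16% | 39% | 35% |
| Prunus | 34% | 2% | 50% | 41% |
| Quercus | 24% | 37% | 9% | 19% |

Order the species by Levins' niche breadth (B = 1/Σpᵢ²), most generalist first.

Convert percentages to proportions (divide by 100).
Σp_IVᵢ² = 0.12² + 0.30² + 0.34² + 0.24² = 0.0144 + 0.0900 + 0.1156 + 0.0576 = 0.2776
B_IV = 1 / 0.2776 = 3.6023
Σp_Iᵢ² = 0.45² + 0.16² + 0.02² + 0.37² = 0.2025 + 0.0256 + 0.0004 + 0.1369 = 0.3654
B_I = 1 / 0.3654 = 2.7367
Σp_IIIᵢ² = 0.02² + 0.39² + 0.50² + 0.09² = 0.0004 + 0.1521 + 0.2500 + 0.0081 = 0.4106
B_III = 1 / 0.4106 = 2.4355
Σp_IIᵢ² = 0.05² + 0.35² + 0.41² + 0.19² = 0.0025 + 0.1225 + 0.1681 + 0.0361 = 0.3292
B_II = 1 / 0.3292 = 3.0377
Ranking by B (broadest → narrowest): morphospecies IV (3.60) > morphospecies II (3.04) > morphospecies I (2.74) > morphospecies III (2.44)

morphospecies IV > morphospecies II > morphospecies I > morphospecies III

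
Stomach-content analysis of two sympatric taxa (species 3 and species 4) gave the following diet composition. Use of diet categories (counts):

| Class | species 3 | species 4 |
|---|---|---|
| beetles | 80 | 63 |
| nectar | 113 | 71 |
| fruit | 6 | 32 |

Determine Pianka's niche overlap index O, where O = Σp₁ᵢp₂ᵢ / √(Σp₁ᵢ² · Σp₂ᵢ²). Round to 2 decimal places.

0.95

Proportions for species 3 (n=199): 80/199=0.4020, 113/199=0.5678, 6/199=0.0302
Proportions for species 4 (n=166): 63/166=0.3795, 71/166=0.4277, 32/166=0.1928
Σ p₁ᵢp₂ᵢ = 0.152559 + 0.242848 + 0.005823 = 0.401230
Σp_1ᵢ² = 0.4020² + 0.5678² + 0.0302² = 0.161604 + 0.322397 + 0.000912 = 0.484913
Σp_2ᵢ² = 0.3795² + 0.4277² + 0.1928² = 0.144020 + 0.182927 + 0.037172 = 0.364119
O = 0.401230 / √(0.484913 × 0.364119) = 0.401230 / 0.4201976 = 0.9549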